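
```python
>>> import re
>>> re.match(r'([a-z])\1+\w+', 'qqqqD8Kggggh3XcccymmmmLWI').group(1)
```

After group 1 captures some text, `\1` only succeeds where that same text appears again.
With `match`, the pattern is implicitly anchored at the beginning.
The match spans [0:25] → 'qqqqD8Kggggh3XcccymmmmLWI'.
Captured: group 1 = 'q'.

'q'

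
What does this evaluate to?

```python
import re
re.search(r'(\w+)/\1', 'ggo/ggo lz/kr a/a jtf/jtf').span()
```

(0, 7)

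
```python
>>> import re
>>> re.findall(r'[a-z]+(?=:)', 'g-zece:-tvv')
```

Because the assertion is zero-width, the text it checks is not consumed and won't appear in the result.
Scanning left to right: at [2:6] → 'zece'.
No capturing groups, so `findall` returns the 1 full match string.

['zece']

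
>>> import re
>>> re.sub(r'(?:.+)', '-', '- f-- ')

The pattern matches one or more of any character (non-capturing group).
Matches: at [0:6] → '- f-- '.
`sub` substitutes '-' at each match site.

'-'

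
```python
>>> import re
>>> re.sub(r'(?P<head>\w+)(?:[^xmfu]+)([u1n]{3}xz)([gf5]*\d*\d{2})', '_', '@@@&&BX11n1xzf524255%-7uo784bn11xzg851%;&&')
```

'@@@&&_%-_%;&&'

Pattern: one or more of a word character (captured as 'head'); then one or more of any character except [xmfu] (non-capturing group); then exactly 3 of one of [u1n], then the literal 'xz' (captured); then zero or more of one of [gf5], then zero or more of a digit, then exactly 2 of a digit (captured).
Matches: at [5:20] → 'BX11n1xzf524255'; at [22:38] → '7uo784bn11xzg851'.
Every occurrence is swapped for '_'.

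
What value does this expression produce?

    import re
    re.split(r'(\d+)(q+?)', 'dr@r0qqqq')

Because the pattern has a capturing group, `split` also inserts each captured text between the pieces.

['dr@r', '0', 'q', 'qqq']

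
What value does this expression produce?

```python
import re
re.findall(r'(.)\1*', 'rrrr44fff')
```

After group 1 captures some text, `\1` only succeeds where that same text appears again.
One capturing group, so `findall` returns just the captured substring from each match — 3 in all.

['r', '4', 'f']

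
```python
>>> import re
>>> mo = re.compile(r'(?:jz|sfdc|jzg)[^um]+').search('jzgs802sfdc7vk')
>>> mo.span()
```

(0, 14)

The match spans [0:14] → 'jzgs802sfdc7vk'.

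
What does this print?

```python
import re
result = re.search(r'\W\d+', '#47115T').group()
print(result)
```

#47115

This matches a non-word character; then one or more of a digit.
`re.search` scans for the first position where the pattern succeeds.
The match spans [0:6] → '#47115'.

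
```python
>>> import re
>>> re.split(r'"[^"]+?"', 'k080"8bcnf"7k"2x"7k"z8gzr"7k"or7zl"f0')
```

`split` removes every match and returns the 5 fragments in between.

['k080', '7k', '7k', '7k', 'f0']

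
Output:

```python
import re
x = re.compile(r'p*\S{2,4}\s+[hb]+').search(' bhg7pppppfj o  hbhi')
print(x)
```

This matches zero or more of the literal 'p', then 2 to 4 of a non-whitespace character, then one or more of whitespace; then one or more of one of [hb].
`search` walks the string left to right and returns the first match it finds.
Here the pattern never matches, so the call returns None.

None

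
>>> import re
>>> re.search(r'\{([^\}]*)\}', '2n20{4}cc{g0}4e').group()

`re.search` tries every starting position until one works.
The match spans [4:7] → '{4}'.
Captured: group 1 = '4'.

'{4}'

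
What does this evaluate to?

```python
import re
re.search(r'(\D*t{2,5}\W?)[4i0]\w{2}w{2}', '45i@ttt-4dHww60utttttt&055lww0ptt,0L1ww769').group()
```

'i@ttt-4dHww'

Pattern: zero or more of a non-digit, then 2 to 5 of the literal 't', then optionally a non-word character (captured); then one of [4i0], then exactly 2 of a word character, then exactly 2 of the literal 'w'.
Unlike `match`, `search` isn't anchored — it looks for the pattern anywhere in the string.
The match spans [2:13] → 'i@ttt-4dHww'.
Captured: group 1 = 'i@ttt-'.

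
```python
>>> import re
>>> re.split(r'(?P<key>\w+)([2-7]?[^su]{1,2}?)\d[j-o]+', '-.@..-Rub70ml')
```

['-.@..-', 'Rub', '7', '']

This matches one or more of a word character (captured as 'key'); then optionally a character in [2-7], then 1 to 2 of any character except [su] (lazy) (captured); then a digit, then one or more of a character in [j-o].
Matches to split on: at [6:13] → 'Rub70ml'.
The group in the pattern means `split` returns the separators' captures alongside the pieces.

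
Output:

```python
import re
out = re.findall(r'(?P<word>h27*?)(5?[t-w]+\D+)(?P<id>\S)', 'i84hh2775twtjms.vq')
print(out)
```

With 3 capturing groups, `findall` returns a 3-tuple per match.

[('h277', '5twtjms.v', 'q')]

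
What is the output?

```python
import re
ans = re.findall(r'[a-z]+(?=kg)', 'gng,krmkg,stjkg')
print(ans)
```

['krm', 'stj']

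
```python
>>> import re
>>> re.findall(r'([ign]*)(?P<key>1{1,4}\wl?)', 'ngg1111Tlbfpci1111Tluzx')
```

Pattern: zero or more of one of [ign] (captured); then 1 to 4 of the literal '1', then a word character, then optionally the literal 'l' (captured as 'key').
Scanning left to right: at [0:9] match 'ngg1111Tl', groups = ('ngg', '1111Tl'); at [13:20] match 'i1111Tl', groups = ('i', '1111Tl').
`findall` packs the 2 group values into a tuple for every match.

[('ngg', '1111Tl'), ('i', '1111Tl')]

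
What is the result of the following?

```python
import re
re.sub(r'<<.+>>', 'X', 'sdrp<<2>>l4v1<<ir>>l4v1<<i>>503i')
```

Matches: at [4:28] → '<<2>>l4v1<<ir>>l4v1<<i>>'.
Each match is replaced by 'X'.

'sdrpX503i'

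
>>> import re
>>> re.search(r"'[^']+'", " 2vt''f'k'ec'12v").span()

`search` walks the string left to right and returns the first match it finds.
The match spans [5:8] → "'f'".

(5, 8)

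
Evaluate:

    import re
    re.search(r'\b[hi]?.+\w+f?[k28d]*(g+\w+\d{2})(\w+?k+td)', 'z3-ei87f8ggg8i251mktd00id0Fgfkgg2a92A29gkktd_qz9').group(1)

Pattern: a word boundary (`\b`, zero-width); then optionally one of [hi], then one or more of any character, then one or more of a word character; then optionally a literal 'f', then zero or more of one of [k28d]; then one or more of a literal 'g', then one or more of a word character, then exactly 2 of a digit (captured); then one or more of a word character (lazy), then one or more of the literal 'k', then the literal 'td' (captured).
`search` walks the string left to right and returns the first match it finds.
The match spans [0:44] → 'z3-ei87f8ggg8i251mktd00id0Fgfkgg2a92A29gkktd'.
Captured: group 1 = 'g2a92A29', group 2 = 'gkktd'.

'g2a92A29'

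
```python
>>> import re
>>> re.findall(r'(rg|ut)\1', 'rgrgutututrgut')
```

`\1` is not a pattern — it's the concrete string captured by group 1, re-applied verbatim.
Walking the string: at [0:4] match 'rgrg', group 1 = 'rg'; at [4:8] match 'utut', group 1 = 'ut'.
With a single group, `findall` returns only what that group captured — 2 items.

['rg', 'ut']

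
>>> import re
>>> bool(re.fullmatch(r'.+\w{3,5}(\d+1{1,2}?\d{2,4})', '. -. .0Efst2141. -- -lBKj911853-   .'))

`re.fullmatch` requires the pattern to consume the entire string.
Here the string isn't matched end-to-end, so the call returns None, and `bool(None)` is False.

False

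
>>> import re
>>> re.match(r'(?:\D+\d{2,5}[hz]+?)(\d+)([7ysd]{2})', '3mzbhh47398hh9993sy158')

None

Pattern: one or more of a non-digit, then 2 to 5 of a digit, then one or more of one of [hz] (lazy) (non-capturing group); then one or more of a digit (captured); then exactly 2 of one of [7ysd] (captured).
`re.match` won't scan ahead — the pattern has to work from the very first character.
Here the string doesn't start with a match, so the call returns None.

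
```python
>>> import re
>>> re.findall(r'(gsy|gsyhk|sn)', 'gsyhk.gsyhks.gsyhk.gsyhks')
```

['gsy', 'gsy', 'gsy', 'gsy']

The regex engine tests alternatives in the order written; an earlier branch that matches wins even if a later one would match more.
`findall` collects group 1 from each match (4 total).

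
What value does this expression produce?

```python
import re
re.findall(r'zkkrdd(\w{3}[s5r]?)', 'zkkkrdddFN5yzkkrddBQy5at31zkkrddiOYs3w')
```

The pattern matches the literal 'zkk', then the literal 'rdd'; then exactly 3 of a word character, then optionally one of [s5r] (captured).
With a single group, `findall` returns only what that group captured — 2 items.

['BQy5', 'iOYs']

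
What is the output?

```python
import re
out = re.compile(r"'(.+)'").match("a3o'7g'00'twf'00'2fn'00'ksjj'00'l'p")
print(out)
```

None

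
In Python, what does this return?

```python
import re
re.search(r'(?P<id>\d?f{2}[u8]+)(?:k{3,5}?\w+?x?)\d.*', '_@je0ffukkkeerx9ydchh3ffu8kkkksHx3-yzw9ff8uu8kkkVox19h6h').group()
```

'0ffukkkeerx9ydchh3ffu8kkkksHx3-yzw9ff8uu8kkkVox19h6h'

This matches optionally a digit, then exactly 2 of the literal 'f', then one or more of one of [u8] (captured as 'id'); then 3 to 5 of the literal 'k' (lazy), then one or more of a word character (lazy), then optionally the literal 'x' (non-capturing group); then a digit, then zero or more of any character.
`re.search` tries every starting position until one works.
The match spans [4:56] → '0ffukkkeerx9ydchh3ffu8kkkksHx3-yzw9ff8uu8kkkVox19h6h'.
Captured: group 1 = '0ffu'.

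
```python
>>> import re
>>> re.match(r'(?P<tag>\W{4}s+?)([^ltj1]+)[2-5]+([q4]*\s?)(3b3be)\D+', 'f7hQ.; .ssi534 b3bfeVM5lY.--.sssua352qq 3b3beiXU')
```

None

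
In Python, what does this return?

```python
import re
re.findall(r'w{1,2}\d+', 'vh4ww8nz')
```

['ww8']

The pattern matches 1 to 2 of a literal 'w'; then one or more of a digit.
Matches: at [3:6] → 'ww8'.
No capturing groups, so `findall` returns the 1 full match string.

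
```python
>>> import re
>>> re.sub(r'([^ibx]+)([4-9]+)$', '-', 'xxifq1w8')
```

The pattern matches one or more of any character except [ibx] (captured); then one or more of a character in [4-9] (captured); then anchored at the end.
`sub` substitutes '-' at each match site.

'xxi-'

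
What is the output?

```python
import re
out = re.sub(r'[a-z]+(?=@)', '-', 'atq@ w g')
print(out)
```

Because the assertion is zero-width, the text it checks is not consumed and won't appear in the result.
Matches: at [0:3] → 'atq'.
Each match is replaced by '-'.

-@ w g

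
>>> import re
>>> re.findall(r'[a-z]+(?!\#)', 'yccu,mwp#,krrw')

['yccu', 'mw', 'krrw']

The negative lookahead/lookbehind blocks any match where the forbidden context is present.
Scanning left to right: at [0:4] → 'yccu'; at [5:7] → 'mw'; at [10:14] → 'krrw'.
With no groups in the pattern, `findall` gives back each whole match — 3 here.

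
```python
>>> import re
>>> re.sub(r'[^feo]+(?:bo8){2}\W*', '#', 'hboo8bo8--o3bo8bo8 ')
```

'hboo8bo8--o#'

`sub` substitutes '#' at each match site.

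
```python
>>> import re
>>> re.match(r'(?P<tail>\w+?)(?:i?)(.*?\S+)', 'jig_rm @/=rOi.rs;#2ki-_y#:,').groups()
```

Pattern: one or more of a word character (lazy) (captured as 'tail'); then optionally a literal 'i' (non-capturing group); then zero or more of any character (lazy), then one or more of a non-whitespace character (captured).
The `?` after the quantifier makes it lazy — it takes as little as possible before letting the rest of the pattern try.
`re.match` only tries the pattern at the start of the string.
The match spans [0:6] → 'jig_rm'.
Captured: group 1 = 'j', group 2 = 'g_rm'.

('j', 'g_rm')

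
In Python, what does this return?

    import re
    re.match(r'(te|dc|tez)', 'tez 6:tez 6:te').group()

'te'

`|` is ordered: at each position the engine commits to the first alternative that works.
With `match`, the pattern is implicitly anchored at the beginning.
The match spans [0:2] → 'te'.
Captured: group 1 = 'te'.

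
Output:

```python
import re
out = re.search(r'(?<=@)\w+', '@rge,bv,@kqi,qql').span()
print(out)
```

The positive lookaround only admits positions where the adjacent text matches; those characters stay outside the span.
The match spans [1:4] → 'rge'.

(1, 4)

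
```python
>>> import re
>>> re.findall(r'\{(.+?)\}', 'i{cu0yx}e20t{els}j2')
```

['cu0yx', 'els']

With the lazy modifier that quantifier settles for the fewest repetitions that let the rest of the pattern succeed (the atoms after it are unaffected and can still be greedy).
One capturing group, so `findall` returns just the captured substring from each match — 2 in all.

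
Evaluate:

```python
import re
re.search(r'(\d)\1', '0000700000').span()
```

After group 1 captures some text, `\1` only succeeds where that same text appears again.
Unlike `match`, `search` isn't anchored — it looks for the pattern anywhere in the string.
The match spans [0:2] → '00'.
Captured: group 1 = '0'.

(0, 2)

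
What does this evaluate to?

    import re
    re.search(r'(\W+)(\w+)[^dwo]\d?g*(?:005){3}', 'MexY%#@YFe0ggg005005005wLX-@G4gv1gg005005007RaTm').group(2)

'YFe0gg'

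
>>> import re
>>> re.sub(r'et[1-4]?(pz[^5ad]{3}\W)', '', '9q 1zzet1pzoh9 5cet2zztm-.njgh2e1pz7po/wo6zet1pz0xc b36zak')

'9q 1zz5cet2zztm-.njgh2e1pz7po/wo6zb36zak'

Pattern: the literal 'et', then optionally a character in [1-4]; then the literal 'pz', then exactly 3 of any character except [5ad], then a non-word character (captured).
Matches: at [6:15] → 'et1pzoh9 '; at [43:52] → 'et1pz0xc '.
Every occurrence is swapped for ''.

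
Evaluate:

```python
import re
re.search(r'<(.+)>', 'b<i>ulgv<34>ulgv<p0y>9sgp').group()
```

The match spans [1:21] → '<i>ulgv<34>ulgv<p0y>'.

'<i>ulgv<34>ulgv<p0y>'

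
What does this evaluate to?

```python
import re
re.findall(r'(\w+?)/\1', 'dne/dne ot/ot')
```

`\1` is not a pattern — it's the concrete string captured by group 1, re-applied verbatim.
Scanning left to right: at [0:7] match 'dne/dne', group 1 = 'dne'; at [8:13] match 'ot/ot', group 1 = 'ot'.
Because there's exactly one group, `findall` drops the full match and keeps group 1 from each hit.

['dne', 'ot']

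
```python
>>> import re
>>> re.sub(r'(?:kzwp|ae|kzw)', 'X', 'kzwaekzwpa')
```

'XXXa'

Alternation isn't longest-match — the leftmost alternative that fits at this position is chosen.
`sub` substitutes 'X' at each match site.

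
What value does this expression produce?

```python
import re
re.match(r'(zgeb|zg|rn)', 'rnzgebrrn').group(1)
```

'rn'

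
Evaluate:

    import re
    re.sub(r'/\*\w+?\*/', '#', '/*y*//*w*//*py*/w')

Matches: at [0:5] → '/*y*/'; at [5:10] → '/*w*/'; at [10:16] → '/*py*/'.
Every occurrence is swapped for '#'.

'###w'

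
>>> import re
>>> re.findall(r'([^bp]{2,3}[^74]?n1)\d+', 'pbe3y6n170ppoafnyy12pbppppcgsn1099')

Because there's exactly one group, `findall` drops the full match and keeps group 1 from each hit.

['e3y6n1', 'cgsn1']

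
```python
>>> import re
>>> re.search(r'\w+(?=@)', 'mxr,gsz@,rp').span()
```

The lookaround is zero-width — it requires the adjacent text to match without consuming it, so the asserted text isn't part of the match.
The match spans [4:7] → 'gsz'.

(4, 7)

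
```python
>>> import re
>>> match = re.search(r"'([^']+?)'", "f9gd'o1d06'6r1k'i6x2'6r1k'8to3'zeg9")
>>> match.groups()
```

('o1d06',)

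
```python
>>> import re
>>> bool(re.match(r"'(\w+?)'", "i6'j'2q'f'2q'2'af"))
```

`match` is anchored at position 0; if the pattern doesn't fit there, it returns None.
Here the pattern fails at index 0, so the call returns None, and `bool(None)` is False.

False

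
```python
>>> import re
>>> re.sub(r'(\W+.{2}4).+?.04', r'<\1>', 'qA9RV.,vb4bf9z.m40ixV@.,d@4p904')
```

'qA9RV<.,vb4>'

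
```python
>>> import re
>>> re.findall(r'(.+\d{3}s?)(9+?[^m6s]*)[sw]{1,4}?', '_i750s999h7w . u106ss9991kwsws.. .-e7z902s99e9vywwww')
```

[('_i750s999h7w . u106ss9991kwsws.. .-e7z902s', '99e9vywww')]

Pattern: one or more of any character, then exactly 3 of a digit, then optionally the literal 's' (captured); then one or more of the literal '9' (lazy), then zero or more of any character except [m6s] (captured); then 1 to 4 of one of [sw] (lazy).
Scanning left to right: at [0:52] match '_i750s999h7w . u106ss9991kwsws.. .-e7z902s99e9vywwww', groups = ('_i750s999h7w . u106ss9991kwsws.. .-e7z902s', '99e9vywww').
Multiple groups make `findall` return tuples — one 2-tuple for the one match.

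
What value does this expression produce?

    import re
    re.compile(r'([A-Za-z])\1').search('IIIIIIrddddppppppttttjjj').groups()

The match spans [0:2] → 'II'.
Captured: group 1 = 'I'.

('I',)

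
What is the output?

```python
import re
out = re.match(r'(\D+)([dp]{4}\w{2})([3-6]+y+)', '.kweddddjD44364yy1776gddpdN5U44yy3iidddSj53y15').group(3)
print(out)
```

This matches one or more of a non-digit (captured); then exactly 4 of one of [dp], then exactly 2 of a word character (captured); then one or more of a character in [3-6], then one or more of the literal 'y' (captured).
`re.match` only tries the pattern at the start of the string.
The match spans [0:17] → '.kweddddjD44364yy'.
Captured: group 1 = '.kwe', group 2 = 'ddddjD', group 3 = '44364yy'.

44364yy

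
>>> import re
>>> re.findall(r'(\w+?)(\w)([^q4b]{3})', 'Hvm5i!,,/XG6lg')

The `?` after the quantifier makes it lazy — it takes as little as possible before letting the rest of the pattern try.
`findall` packs the 3 group values into a tuple for every match.

[('H', 'v', 'm5i'), ('X', 'G', '6lg')]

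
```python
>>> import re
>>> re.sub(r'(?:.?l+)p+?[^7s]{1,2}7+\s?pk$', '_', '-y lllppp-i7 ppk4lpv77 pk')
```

The pattern matches optionally any character, then one or more of the literal 'l' (non-capturing group); then one or more of a literal 'p' (lazy), then 1 to 2 of any character except [7s]; then one or more of the literal '7', then optionally whitespace, then the literal 'pk'; then anchored at the end.
Matches: at [16:25] → '4lpv77 pk'.
`sub` substitutes '_' at each match site.

'-y lllppp-i7 ppk_'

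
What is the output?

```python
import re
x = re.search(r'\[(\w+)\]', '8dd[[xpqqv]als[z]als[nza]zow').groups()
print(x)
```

('xpqqv',)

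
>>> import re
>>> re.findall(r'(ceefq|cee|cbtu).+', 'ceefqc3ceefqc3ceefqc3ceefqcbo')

['ceefq']

`|` is ordered: at each position the engine commits to the first alternative that works.
Walking the string: at [0:29] match 'ceefqc3ceefqc3ceefqc3ceefqcbo', group 1 = 'ceefq'.
With a single group, `findall` returns only what that group captured — 1 item.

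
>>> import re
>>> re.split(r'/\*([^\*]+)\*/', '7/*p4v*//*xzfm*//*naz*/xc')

['7', 'p4v', '', 'xzfm', '', 'naz', 'xc']

The group in the pattern means `split` returns the separators' captures alongside the pieces.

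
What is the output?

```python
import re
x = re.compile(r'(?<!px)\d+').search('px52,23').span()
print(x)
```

(3, 4)

Because the assertion is negative and zero-width, positions next to the forbidden text are skipped.
`re.search` tries every starting position until one works.
The match spans [3:4] → '2'.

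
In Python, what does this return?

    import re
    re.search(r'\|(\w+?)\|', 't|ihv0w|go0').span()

(1, 8)

`re.search` scans for the first position where the pattern succeeds.
The match spans [1:8] → '|ihv0w|'.
Captured: group 1 = 'ihv0w'.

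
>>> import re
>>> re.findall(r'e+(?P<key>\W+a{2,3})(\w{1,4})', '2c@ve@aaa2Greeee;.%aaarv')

With 2 capturing groups, `findall` returns a 2-tuple per match.

[('@aaa', '2Gre'), (';.%aaa', 'rv')]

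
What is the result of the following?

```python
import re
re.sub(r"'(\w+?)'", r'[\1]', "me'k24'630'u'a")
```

'me[k24]630[u]a'

`\1` in the replacement pulls in group 1's text for each match.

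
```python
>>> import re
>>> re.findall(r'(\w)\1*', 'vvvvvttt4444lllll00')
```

['v', 't', '4', 'l', '0']

The backreference `\1` re-matches whatever the first group consumed, character for character.
Scanning left to right: at [0:5] match 'vvvvv', group 1 = 'v'; at [5:8] match 'ttt', group 1 = 't'; at [8:12] match '4444', group 1 = '4'; at [12:17] match 'lllll', group 1 = 'l'; at [17:19] match '00', group 1 = '0'.
`findall` collects group 1 from each match (5 total).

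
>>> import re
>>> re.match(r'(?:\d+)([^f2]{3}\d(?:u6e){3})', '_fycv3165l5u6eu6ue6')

None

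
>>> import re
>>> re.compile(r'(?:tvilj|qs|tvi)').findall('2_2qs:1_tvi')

['qs', 'tvi']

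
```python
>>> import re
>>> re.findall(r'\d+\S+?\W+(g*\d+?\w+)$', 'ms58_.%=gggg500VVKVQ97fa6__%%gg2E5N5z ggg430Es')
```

['ggg430Es']

This matches one or more of a digit, then one or more of a non-whitespace character (lazy); then one or more of a non-word character; then zero or more of a literal 'g', then one or more of a digit (lazy), then one or more of a word character (captured); then anchored at the end.
With a single group, `findall` returns only what that group captured — 1 item.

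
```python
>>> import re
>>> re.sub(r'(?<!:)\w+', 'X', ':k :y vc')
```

':k :y X'

The negative lookahead/lookbehind blocks any match where the forbidden context is present.
Matches: at [6:8] → 'vc'.
Every occurrence is swapped for 'X'.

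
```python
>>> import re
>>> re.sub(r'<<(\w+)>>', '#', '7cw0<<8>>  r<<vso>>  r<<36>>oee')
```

'7cw0#  r#  r#oee'

`sub` substitutes '#' at each match site.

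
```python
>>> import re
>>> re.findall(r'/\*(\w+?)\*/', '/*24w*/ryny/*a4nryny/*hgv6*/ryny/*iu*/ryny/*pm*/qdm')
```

['24w', 'hgv6', 'iu', 'pm']

Walking the string: at [0:7] match '/*24w*/', group 1 = '24w'; at [20:28] match '/*hgv6*/', group 1 = 'hgv6'; at [32:38] match '/*iu*/', group 1 = 'iu'; at [42:48] match '/*pm*/', group 1 = 'pm'.
One capturing group, so `findall` returns just the captured substring from each match — 4 in all.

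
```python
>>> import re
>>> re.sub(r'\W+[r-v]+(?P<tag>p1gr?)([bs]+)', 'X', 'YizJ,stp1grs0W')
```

Pattern: one or more of a non-word character, then one or more of a character in [r-v]; then the literal 'p1g', then optionally a literal 'r' (captured as 'tag'); then one or more of one of [bs] (captured).
Matches: at [4:12] → ',stp1grs'.
Each match is replaced by 'X'.

'YizJX0W'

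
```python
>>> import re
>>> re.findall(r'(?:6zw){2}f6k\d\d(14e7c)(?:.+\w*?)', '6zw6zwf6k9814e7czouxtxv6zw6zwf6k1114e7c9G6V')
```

['14e7c']

The pattern matches the literal '6zw' repeated 2 times, then the literal 'f6k', then a digit; then a digit; then the literal '14', then the literal 'e7c' (captured); then one or more of any character, then zero or more of a word character (lazy) (non-capturing group).
Walking the string: at [0:43] match '6zw6zwf6k9814e7czouxtxv6zw6zwf6k1114e7c9G6V', group 1 = '14e7c'.
`findall` collects group 1 from the one match (1 total).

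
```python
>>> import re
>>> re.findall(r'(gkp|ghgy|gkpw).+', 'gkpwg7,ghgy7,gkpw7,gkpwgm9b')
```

The regex engine tests alternatives in the order written; an earlier branch that matches wins even if a later one would match more.
Matches: at [0:27] match 'gkpwg7,ghgy7,gkpw7,gkpwgm9b', group 1 = 'gkp'.
Because there's exactly one group, `findall` drops the full match and keeps group 1 from the one hit.

['gkp']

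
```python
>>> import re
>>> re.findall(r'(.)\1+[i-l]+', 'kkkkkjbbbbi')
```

['k', 'b']

`\1` has to match the exact text group 1 already captured.
`findall` collects group 1 from each match (2 total).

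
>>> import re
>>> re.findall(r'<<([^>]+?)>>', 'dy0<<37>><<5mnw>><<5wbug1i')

['37', '5mnw']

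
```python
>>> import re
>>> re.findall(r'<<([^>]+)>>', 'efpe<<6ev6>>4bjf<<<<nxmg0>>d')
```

['6ev6', '<<nxmg0']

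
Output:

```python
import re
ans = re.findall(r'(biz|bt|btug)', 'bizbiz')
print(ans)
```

['biz', 'biz']

Matches: at [0:3] match 'biz', group 1 = 'biz'; at [3:6] match 'biz', group 1 = 'biz'.
With a single group, `findall` returns only what that group captured — 2 items.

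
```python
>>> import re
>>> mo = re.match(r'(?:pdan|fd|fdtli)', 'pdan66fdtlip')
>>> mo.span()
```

(0, 4)

`re.match` won't scan ahead — the pattern has to work from the very first character.
The match spans [0:4] → 'pdan'.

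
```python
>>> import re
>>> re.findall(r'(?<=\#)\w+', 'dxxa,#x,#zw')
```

['x', 'zw']

The `(?=…)`/`(?<=…)` assertion just peeks at neighbouring text; it doesn't advance the match position.
Walking the string: at [6:7] → 'x'; at [9:11] → 'zw'.
With no groups in the pattern, `findall` gives back each whole match — 2 here.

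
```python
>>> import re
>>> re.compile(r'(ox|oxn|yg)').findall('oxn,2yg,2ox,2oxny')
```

['ox', 'yg', 'ox', 'ox']

The regex engine tests alternatives in the order written; an earlier branch that matches wins even if a later one would match more.
Walking the string: at [0:2] match 'ox', group 1 = 'ox'; at [5:7] match 'yg', group 1 = 'yg'; at [9:11] match 'ox', group 1 = 'ox'; at [13:15] match 'ox', group 1 = 'ox'.
With a single group, `findall` returns only what that group captured — 4 items.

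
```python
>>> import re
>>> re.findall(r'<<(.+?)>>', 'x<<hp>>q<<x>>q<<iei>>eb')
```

['hp', 'x', 'iei']

Matches: at [1:7] match '<<hp>>', group 1 = 'hp'; at [8:13] match '<<x>>', group 1 = 'x'; at [14:21] match '<<iei>>', group 1 = 'iei'.
With a single group, `findall` returns only what that group captured — 3 items.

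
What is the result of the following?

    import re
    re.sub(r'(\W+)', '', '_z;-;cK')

This matches one or more of a non-word character (captured).
Matches: at [2:5] → ';-;'.
Every occurrence is swapped for ''.

'_zcK'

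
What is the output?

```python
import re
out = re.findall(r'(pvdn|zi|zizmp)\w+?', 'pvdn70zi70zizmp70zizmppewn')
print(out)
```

Alternation isn't longest-match — the leftmost alternative that fits at this position is chosen.
One capturing group, so `findall` returns just the captured substring from each match — 4 in all.

['pvdn', 'zi', 'zi', 'zi']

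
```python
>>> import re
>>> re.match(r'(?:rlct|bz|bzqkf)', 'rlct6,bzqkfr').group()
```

'rlct'

`match` is anchored at position 0; if the pattern doesn't fit there, it returns None.
The match spans [0:4] → 'rlct'.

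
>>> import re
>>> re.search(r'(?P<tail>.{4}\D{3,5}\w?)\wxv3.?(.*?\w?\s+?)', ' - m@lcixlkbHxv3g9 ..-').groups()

(' m@lcixlkb', '9 ')

Pattern: exactly 4 of any character, then 3 to 5 of a non-digit, then optionally a word character (captured as 'tail'); then a word character, then the literal 'xv3', then optionally any character; then zero or more of any character (lazy), then optionally a word character, then one or more of whitespace (lazy) (captured).
Unlike `match`, `search` isn't anchored — it looks for the pattern anywhere in the string.
The match spans [2:19] → ' m@lcixlkbHxv3g9 '.
Captured: group 1 = ' m@lcixlkb', group 2 = '9 '.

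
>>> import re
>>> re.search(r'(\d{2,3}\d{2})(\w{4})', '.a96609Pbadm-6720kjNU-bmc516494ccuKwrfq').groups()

('96609', 'Pbad')

This matches 2 to 3 of a digit, then exactly 2 of a digit (captured); then exactly 4 of a word character (captured).
`search` walks the string left to right and returns the first match it finds.
The match spans [2:11] → '96609Pbad'.
Captured: group 1 = '96609', group 2 = 'Pbad'.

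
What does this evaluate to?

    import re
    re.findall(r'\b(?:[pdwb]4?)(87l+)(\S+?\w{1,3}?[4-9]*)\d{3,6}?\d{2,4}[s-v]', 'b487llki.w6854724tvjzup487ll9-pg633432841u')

[('87ll', 'ki.w68')]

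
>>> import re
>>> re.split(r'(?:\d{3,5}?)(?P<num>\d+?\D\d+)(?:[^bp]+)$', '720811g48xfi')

A non-greedy quantifier consumes as few characters as it can — just enough that the remainder of the pattern still matches from where it stops; whatever follows it matches normally.
The group in the pattern means `split` returns the separators' captures alongside the pieces.

['', '811g48', '']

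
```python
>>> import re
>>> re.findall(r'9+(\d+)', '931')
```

['31']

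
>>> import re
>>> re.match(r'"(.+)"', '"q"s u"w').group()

`re.match` only tries the pattern at the start of the string.
The match spans [0:7] → '"q"s u"'.
Captured: group 1 = 'q"s u'.

'"q"s u"'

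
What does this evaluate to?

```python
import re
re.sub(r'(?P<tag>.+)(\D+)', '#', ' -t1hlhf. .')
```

Pattern: one or more of any character (captured as 'tag'); then one or more of a non-digit (captured).
Matches: at [0:11] → ' -t1hlhf. .'.
`sub` substitutes '#' at each match site.

'#'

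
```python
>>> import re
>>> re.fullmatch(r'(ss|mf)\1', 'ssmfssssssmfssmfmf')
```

None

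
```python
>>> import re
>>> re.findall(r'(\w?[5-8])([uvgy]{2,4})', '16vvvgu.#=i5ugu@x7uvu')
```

Multiple groups make `findall` return tuples — one 2-tuple for each match.

[('16', 'vvvg'), ('i5', 'ugu'), ('x7', 'uvu')]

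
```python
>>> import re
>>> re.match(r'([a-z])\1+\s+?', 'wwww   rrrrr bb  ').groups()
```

('w',)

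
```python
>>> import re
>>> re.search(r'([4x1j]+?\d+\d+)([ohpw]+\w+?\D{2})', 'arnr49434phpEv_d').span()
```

(4, 15)

This matches one or more of one of [4x1j] (lazy), then one or more of a digit, then one or more of a digit (captured); then one or more of one of [ohpw], then one or more of a word character (lazy), then exactly 2 of a non-digit (captured).
A non-greedy quantifier consumes as few characters as it can — just enough that the remainder of the pattern still matches from where it stops; whatever follows it matches normally.
`search` walks the string left to right and returns the first match it finds.
The match spans [4:15] → '49434phpEv_'.
Captured: group 1 = '49434', group 2 = 'phpEv_'.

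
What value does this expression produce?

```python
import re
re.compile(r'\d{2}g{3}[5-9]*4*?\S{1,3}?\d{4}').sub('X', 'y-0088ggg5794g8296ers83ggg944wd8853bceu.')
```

'y-00XersXbceu.'

Pattern: exactly 2 of a digit, then exactly 3 of a literal 'g', then zero or more of a character in [5-9]; then zero or more of the literal '4' (lazy), then 1 to 3 of a non-whitespace character (lazy), then exactly 4 of a digit.
Matches: at [4:18] → '88ggg5794g8296'; at [21:35] → '83ggg944wd8853'.
Every occurrence is swapped for 'X'.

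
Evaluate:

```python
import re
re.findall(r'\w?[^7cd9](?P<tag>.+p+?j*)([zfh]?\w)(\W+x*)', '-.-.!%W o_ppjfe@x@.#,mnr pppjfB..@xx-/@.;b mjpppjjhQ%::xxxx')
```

3 groups means the one result is a tuple of 3 captured strings — 1 here.

[('.-.!%W o_ppjfe@x@.#,mnr pppjfB..@xx-/@.;b mjpppjj', 'hQ', '%::xxxx')]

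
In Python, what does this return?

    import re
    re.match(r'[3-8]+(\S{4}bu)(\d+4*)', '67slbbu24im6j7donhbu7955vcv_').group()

With `match`, the pattern is implicitly anchored at the beginning.
The match spans [0:9] → '67slbbu24'.

'67slbbu24'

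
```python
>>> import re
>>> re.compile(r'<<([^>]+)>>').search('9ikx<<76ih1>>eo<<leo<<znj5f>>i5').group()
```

`search` walks the string left to right and returns the first match it finds.
The match spans [4:13] → '<<76ih1>>'.
Captured: group 1 = '76ih1'.

'<<76ih1>>'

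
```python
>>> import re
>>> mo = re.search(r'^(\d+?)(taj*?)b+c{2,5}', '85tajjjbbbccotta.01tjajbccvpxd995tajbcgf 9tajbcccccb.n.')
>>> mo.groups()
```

('85', 'tajjj')

The match spans [0:12] → '85tajjjbbbcc'.
Captured: group 1 = '85', group 2 = 'tajjj'.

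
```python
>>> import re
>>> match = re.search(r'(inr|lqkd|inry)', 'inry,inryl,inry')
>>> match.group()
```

The regex engine tests alternatives in the order written; an earlier branch that matches wins even if a later one would match more.
`re.search` scans for the first position where the pattern succeeds.
The match spans [0:3] → 'inr'.
Captured: group 1 = 'inr'.

'inr'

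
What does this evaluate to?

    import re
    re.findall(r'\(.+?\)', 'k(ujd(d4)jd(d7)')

['(ujd(d4)', '(d7)']

Matches: at [1:9] → '(ujd(d4)'; at [11:15] → '(d7)'.
`findall` yields the raw match text (2 of them) because the pattern has no groups.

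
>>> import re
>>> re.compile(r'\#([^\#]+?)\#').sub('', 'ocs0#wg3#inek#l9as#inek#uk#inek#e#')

Matches: at [4:9] → '#wg3#'; at [13:19] → '#l9as#'; at [23:27] → '#uk#'; at [31:34] → '#e#'.
Every occurrence is swapped for ''.

'ocs0inekinekinek'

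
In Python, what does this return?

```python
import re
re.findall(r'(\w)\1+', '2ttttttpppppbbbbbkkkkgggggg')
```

`\1` is not a pattern — it's the concrete string captured by group 1, re-applied verbatim.
Walking the string: at [1:7] match 'tttttt', group 1 = 't'; at [7:12] match 'ppppp', group 1 = 'p'; at [12:17] match 'bbbbb', group 1 = 'b'; at [17:21] match 'kkkk', group 1 = 'k'; at [21:27] match 'gggggg', group 1 = 'g'.
`findall` collects group 1 from each match (5 total).

['t', 'p', 'b', 'k', 'g']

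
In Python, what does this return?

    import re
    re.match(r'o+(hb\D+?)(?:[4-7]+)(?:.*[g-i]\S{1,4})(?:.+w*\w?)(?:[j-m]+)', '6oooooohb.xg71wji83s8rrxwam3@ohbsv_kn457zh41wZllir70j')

None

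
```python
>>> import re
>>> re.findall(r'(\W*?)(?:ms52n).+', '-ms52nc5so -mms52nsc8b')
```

One capturing group, so `findall` returns just the captured substring from the one match — 1 in all.

['-']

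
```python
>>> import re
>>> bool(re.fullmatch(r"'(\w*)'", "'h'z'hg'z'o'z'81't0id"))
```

False

For `fullmatch`, every character of the input must be accounted for by the pattern.
Here there's no way to consume every character, so the call returns None, and `bool(None)` is False.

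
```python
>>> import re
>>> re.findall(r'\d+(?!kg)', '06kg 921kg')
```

The negative lookaround is zero-width — it rules out positions where the adjacent text would match, without consuming anything.
With no groups in the pattern, `findall` gives back each whole match — 2 here.

['0', '92']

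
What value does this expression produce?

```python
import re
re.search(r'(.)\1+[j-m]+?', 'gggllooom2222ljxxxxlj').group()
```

`\1` has to match the exact text group 1 already captured.
The match spans [0:4] → 'gggl'.

'gggl'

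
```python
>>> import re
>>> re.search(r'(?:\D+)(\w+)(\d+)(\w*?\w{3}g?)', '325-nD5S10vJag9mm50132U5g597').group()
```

'-nD5S10vJag9mm50132U5g59'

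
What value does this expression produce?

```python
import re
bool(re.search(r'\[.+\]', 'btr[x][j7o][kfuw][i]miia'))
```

True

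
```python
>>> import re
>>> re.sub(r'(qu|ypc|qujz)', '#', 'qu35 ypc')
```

'#35 #'

Matches: at [0:2] → 'qu'; at [5:8] → 'ypc'.
Each match is replaced by '#'.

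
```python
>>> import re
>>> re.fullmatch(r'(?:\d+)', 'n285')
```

None

This matches one or more of a digit (non-capturing group).
`fullmatch` succeeds only if the pattern covers the string from start to end.
Here there's no way to consume every character, so the call returns None.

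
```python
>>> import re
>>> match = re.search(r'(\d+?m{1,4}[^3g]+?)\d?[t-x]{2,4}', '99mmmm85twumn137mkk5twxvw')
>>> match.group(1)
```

'99mmmm8'

The match spans [0:11] → '99mmmm85twu'.
Captured: group 1 = '99mmmm8'.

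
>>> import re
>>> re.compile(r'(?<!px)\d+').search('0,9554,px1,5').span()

(0, 1)

Because the assertion is negative and zero-width, positions next to the forbidden text are skipped.
`re.search` scans for the first position where the pattern succeeds.
The match spans [0:1] → '0'.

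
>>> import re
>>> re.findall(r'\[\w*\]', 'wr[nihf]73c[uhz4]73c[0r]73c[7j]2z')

`findall` yields the raw match text (4 of them) because the pattern has no groups.

['[nihf]', '[uhz4]', '[0r]', '[7j]']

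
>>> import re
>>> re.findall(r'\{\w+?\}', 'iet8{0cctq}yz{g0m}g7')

Scanning left to right: at [4:11] → '{0cctq}'; at [13:18] → '{g0m}'.
No capturing groups, so `findall` returns the 2 full match strings.

['{0cctq}', '{g0m}']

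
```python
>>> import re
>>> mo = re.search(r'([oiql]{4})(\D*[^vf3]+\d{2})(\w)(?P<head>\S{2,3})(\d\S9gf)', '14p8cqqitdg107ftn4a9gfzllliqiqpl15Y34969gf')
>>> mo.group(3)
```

This matches exactly 4 of one of [oiql] (captured); then zero or more of a non-digit, then one or more of any character except [vf3], then exactly 2 of a digit (captured); then a word character (captured); then 2 to 3 of a non-whitespace character (captured as 'head'); then a digit, then a non-whitespace character, then the literal '9gf' (captured).
`re.search` tries every starting position until one works.
The match spans [23:42] → 'llliqiqpl15Y34969gf'.
Captured: group 1 = 'llli', group 2 = 'qiqpl15', group 3 = 'Y', group 4 = '34', group 5 = '969gf'.

'Y'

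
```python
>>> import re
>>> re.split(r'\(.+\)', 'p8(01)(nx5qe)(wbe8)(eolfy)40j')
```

Matches to split on: at [2:26] → '(01)(nx5qe)(wbe8)(eolfy)'.
The string is cut at each match, leaving 2 pieces.

['p8', '40j']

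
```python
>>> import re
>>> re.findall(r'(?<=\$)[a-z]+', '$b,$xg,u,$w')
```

The positive lookaround only admits positions where the adjacent text matches; those characters stay outside the span.
`findall` yields the raw match text (3 of them) because the pattern has no groups.

['b', 'xg', 'w']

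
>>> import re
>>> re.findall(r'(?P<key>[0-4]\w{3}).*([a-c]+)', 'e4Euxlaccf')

This matches a character in [0-4], then exactly 3 of a word character (captured as 'key'); then zero or more of any character; then one or more of a character in [a-c] (captured).
`findall` packs the 2 group values into a tuple for every match.

[('4Eux', 'c')]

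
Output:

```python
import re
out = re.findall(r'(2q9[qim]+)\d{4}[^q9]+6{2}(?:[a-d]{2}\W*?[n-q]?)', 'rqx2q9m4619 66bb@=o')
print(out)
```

The pattern matches the literal '2q9', then one or more of one of [qim] (captured); then exactly 4 of a digit, then one or more of any character except [q9], then exactly 2 of the literal '6'; then exactly 2 of a character in [a-d], then zero or more of a non-word character (lazy), then optionally a character in [n-q] (non-capturing group).
Matches: at [3:16] match '2q9m4619 66bb', group 1 = '2q9m'.
`findall` collects group 1 from the one match (1 total).

['2q9m']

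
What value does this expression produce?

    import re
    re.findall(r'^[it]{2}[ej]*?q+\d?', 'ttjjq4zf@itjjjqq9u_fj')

['ttjjq4']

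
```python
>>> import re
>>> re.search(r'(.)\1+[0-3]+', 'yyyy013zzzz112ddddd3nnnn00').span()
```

A backreference is literal: `\1` must see the identical characters the first group matched.
The match spans [0:7] → 'yyyy013'.

(0, 7)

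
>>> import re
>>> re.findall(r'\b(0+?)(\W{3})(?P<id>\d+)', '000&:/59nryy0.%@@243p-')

[('000', '&:/', '59')]

Pattern: a word boundary (`\b`, zero-width); then one or more of a literal '0' (lazy) (captured); then exactly 3 of a non-word character (captured); then one or more of a digit (captured as 'id').
Scanning left to right: at [0:8] match '000&:/59', groups = ('000', '&:/', '59').
`findall` packs the 3 group values into a tuple for every match.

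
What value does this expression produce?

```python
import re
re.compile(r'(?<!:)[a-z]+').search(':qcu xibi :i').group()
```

'cu'

The negative lookahead/lookbehind blocks any match where the forbidden context is present.
`search` walks the string left to right and returns the first match it finds.
The match spans [2:4] → 'cu'.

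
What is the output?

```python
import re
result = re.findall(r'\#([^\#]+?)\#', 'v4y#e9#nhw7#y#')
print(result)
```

`findall` collects group 1 from each match (2 total).

['e9', 'y']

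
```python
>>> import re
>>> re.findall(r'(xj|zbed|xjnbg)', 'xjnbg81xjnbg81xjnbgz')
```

The regex engine tests alternatives in the order written; an earlier branch that matches wins even if a later one would match more.
`findall` collects group 1 from each match (3 total).

['xj', 'xj', 'xj']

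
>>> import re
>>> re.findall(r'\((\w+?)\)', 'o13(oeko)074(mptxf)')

Because there's exactly one group, `findall` drops the full match and keeps group 1 from each hit.

['oeko', 'mptxf']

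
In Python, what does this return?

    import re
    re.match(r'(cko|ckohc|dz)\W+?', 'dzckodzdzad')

None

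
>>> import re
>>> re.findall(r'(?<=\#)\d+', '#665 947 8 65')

['665']

Lookahead/lookbehind check context without consuming it, so the matched span excludes the asserted characters.
Since nothing is captured, `findall` lists the 1 matched substring directly.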